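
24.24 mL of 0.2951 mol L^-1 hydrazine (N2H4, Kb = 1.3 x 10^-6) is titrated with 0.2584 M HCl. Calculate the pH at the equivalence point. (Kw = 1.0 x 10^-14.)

4.49

n(N2H4) = 0.2951 x 0.02424 = 0.007153 mol; V(HCl) at equivalence = 0.007153/0.2584 = 0.02768 L.
At equivalence the base is fully converted to N2H5+; total volume = 0.05192 L, so [N2H5+] = 0.007153/0.05192 = 0.1378 M.
Ka(N2H5+) = Kw/Kb = 1.0e-14 / 1.3 x 10^-6 = 7.69e-9.
[H^+] = sqrt(Ka x [N2H5+]) = sqrt(7.69e-9 x 0.1378) = 3.26e-5 M.
pH = -log(3.26e-5) = 4.49.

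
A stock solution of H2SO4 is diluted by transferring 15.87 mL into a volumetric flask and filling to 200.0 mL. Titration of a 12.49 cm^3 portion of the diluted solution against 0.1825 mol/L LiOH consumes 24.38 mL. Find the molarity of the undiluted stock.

2.24 M

n(LiOH) = 0.1825 x 0.02438 = 0.004449 mol.
n(H2SO4) in the aliquot = 0.004449 x 1/2 = 0.002225 mol.
[diluted H2SO4] = 0.002225 / 0.01249 = 0.1781 M.
Dilution factor = 200.0/15.87 = 12.60, so [stock] = 0.1781 x 12.60 = 2.24 M.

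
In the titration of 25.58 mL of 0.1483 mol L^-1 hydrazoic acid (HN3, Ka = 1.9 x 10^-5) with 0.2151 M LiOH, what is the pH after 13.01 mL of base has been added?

5.17

Initial n(HN3) = 0.1483 x 0.02558 = 0.003794 mol.
n(LiOH) added = 0.2151 x 0.01301 = 0.002798 mol, converting that many moles of HN3 to N3-.
Remaining n(HN3) = 0.0009951 mol; n(N3-) = 0.002798 mol.
By Henderson-Hasselbalch, pH = pKa + log([A^-]/[HA]) = 4.72 + log(0.002798/0.0009951) = 4.72 + (+0.45) = 5.17.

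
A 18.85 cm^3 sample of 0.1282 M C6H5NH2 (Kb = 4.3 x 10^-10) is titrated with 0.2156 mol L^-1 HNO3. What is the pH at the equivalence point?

2.86

n(C6H5NH2) = 0.1282 x 0.01885 = 0.002417 mol; V(HNO3) at equivalence = 0.002417/0.2156 = 0.01121 L.
At equivalence the base is fully converted to C6H5NH3+; total volume = 0.03006 L, so [C6H5NH3+] = 0.002417/0.03006 = 0.08040 M.
Ka(C6H5NH3+) = Kw/Kb = 1.0e-14 / 4.3 x 10^-10 = 2.33e-5.
[H^+] = sqrt(Ka x [C6H5NH3+]) = sqrt(2.33e-5 x 0.08040) = 0.00137 M.
pH = -log(0.00137) = 2.86.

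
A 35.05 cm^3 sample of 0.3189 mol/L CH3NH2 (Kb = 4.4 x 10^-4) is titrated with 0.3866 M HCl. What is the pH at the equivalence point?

n(CH3NH2) = 0.3189 x 0.03505 = 0.01118 mol; V(HCl) at equivalence = 0.01118/0.3866 = 0.02891 L.
At equivalence the base is fully converted to CH3NH3+; total volume = 0.06396 L, so [CH3NH3+] = 0.01118/0.06396 = 0.1748 M.
Ka(CH3NH3+) = Kw/Kb = 1.0e-14 / 4.4 x 10^-4 = 2.27e-11.
[H^+] = sqrt(Ka x [CH3NH3+]) = sqrt(2.27e-11 x 0.1748) = 1.99e-6 M.
pH = -log(1.99e-6) = 5.70.

5.70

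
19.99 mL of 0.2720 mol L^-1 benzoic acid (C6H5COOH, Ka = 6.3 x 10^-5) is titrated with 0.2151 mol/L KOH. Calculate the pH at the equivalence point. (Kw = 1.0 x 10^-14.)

n(C6H5COOH) = 0.2720 x 0.01999 = 0.005437 mol; V(KOH) at equivalence = 0.005437/0.2151 = 0.02528 L.
At equivalence all the acid is converted to C6H5COO-; total volume = 0.01999 + 0.02528 = 0.04527 L, so [C6H5COO-] = 0.005437/0.04527 = 0.1201 M.
Kb = Kw/Ka = 1.0e-14 / 6.3 x 10^-5 = 1.59e-10.
[OH^-] = sqrt(Kb x [C6H5COO-]) = sqrt(1.59e-10 x 0.1201) = 4.37e-6 M.
pOH = 5.36, so pH = 14.00 - 5.36 = 8.64.

8.64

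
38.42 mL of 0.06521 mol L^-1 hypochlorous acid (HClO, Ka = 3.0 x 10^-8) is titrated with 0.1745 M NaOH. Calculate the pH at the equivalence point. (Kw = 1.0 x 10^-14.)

n(HClO) = 0.06521 x 0.03842 = 0.002505 mol; V(NaOH) at equivalence = 0.002505/0.1745 = 0.01436 L.
At equivalence all the acid is converted to ClO-; total volume = 0.03842 + 0.01436 = 0.05278 L, so [ClO-] = 0.002505/0.05278 = 0.04747 M.
Kb = Kw/Ka = 1.0e-14 / 3.0 x 10^-8 = 3.33e-7.
[OH^-] = sqrt(Kb x [ClO-]) = sqrt(3.33e-7 x 0.04747) = 0.000126 M.
pOH = 3.90, so pH = 14.00 - 3.90 = 10.10.

10.10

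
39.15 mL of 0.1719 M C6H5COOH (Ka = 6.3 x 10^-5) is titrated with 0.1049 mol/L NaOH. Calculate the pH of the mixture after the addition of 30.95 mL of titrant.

4.17

Initial n(C6H5COOH) = 0.1719 x 0.03915 = 0.006730 mol.
n(NaOH) added = 0.1049 x 0.03095 = 0.003247 mol, converting that many moles of C6H5COOH to C6H5COO-.
Remaining n(C6H5COOH) = 0.003483 mol; n(C6H5COO-) = 0.003247 mol.
By Henderson-Hasselbalch, pH = pKa + log([A^-]/[HA]) = 4.20 + log(0.003247/0.003483) = 4.20 + (-0.03) = 4.17.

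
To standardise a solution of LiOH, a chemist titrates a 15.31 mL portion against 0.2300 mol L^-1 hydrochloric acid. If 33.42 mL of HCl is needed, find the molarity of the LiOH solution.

0.502 M

n(HCl) delivered = 0.2300 x 0.03342 = 0.007687 mol.
For a 1:1 reaction, n(LiOH) = 0.007687 mol.
[LiOH] = 0.007687 mol / 0.01531 L = 0.502 M.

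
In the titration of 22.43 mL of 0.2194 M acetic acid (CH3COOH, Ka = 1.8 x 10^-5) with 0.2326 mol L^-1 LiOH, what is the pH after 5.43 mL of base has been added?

Initial n(CH3COOH) = 0.2194 x 0.02243 = 0.004921 mol.
n(LiOH) added = 0.2326 x 0.005430 = 0.001263 mol, converting that many moles of CH3COOH to CH3COO-.
Remaining n(CH3COOH) = 0.003658 mol; n(CH3COO-) = 0.001263 mol.
By Henderson-Hasselbalch, pH = pKa + log([A^-]/[HA]) = 4.74 + log(0.001263/0.003658) = 4.74 + (-0.46) = 4.28.

4.28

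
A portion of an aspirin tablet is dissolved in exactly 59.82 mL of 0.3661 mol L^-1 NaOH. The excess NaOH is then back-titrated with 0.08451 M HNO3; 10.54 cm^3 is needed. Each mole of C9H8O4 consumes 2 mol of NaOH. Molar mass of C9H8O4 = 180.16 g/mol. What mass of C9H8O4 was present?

Total n(NaOH) added = 0.3661 x 0.05982 = 0.02190 mol.
n(HNO3) used = 0.08451 x 0.01054 = 0.0008907 mol, which equals the excess n(NaOH).
So n(NaOH) consumed by the sample = 0.02190 - 0.0008907 = 0.02101 mol.
n(C9H8O4) = 0.02101 / 2 = 0.01050 mol.
mass = 0.01050 mol x 180.16 g/mol = 1.89 g.

1.89 g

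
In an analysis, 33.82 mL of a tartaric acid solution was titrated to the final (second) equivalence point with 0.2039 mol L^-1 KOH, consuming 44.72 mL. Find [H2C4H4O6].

n(KOH) = 0.2039 x 0.04472 = 0.009118 mol.
At the final (second) equivalence point, 2 mol OH^- react per mol H2C4H4O6, so n(H2C4H4O6) = 0.009118 / 2 = 0.004559 mol.
[H2C4H4O6] = 0.004559 / 0.03382 L = 0.135 M.

0.135 M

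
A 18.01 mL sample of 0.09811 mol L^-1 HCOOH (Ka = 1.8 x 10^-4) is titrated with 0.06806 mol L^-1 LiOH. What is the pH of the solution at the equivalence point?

8.17

n(HCOOH) = 0.09811 x 0.01801 = 0.001767 mol; V(LiOH) at equivalence = 0.001767/0.06806 = 0.02596 L.
At equivalence all the acid is converted to HCOO-; total volume = 0.01801 + 0.02596 = 0.04397 L, so [HCOO-] = 0.001767/0.04397 = 0.04018 M.
Kb = Kw/Ka = 1.0e-14 / 1.8 x 10^-4 = 5.56e-11.
[OH^-] = sqrt(Kb x [HCOO-]) = sqrt(5.56e-11 x 0.04018) = 1.49e-6 M.
pOH = 5.83, so pH = 14.00 - 5.83 = 8.17.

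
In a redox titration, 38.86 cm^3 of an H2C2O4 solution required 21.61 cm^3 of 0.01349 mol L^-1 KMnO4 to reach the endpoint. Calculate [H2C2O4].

0.0188 M

n(KMnO4) = 0.01349 x 0.02161 = 0.0002915 mol.
From the balanced equation, 2 mol KMnO4 reacts with 5 mol H2C2O4, so n(H2C2O4) = 0.0002915 x 5/2 = 0.0007288 mol.
[H2C2O4] = 0.0007288 / 0.03886 L = 0.0188 M.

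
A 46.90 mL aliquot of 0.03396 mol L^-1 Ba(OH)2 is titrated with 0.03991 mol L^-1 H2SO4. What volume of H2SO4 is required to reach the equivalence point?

39.9 mL

n(Ba(OH)2) = 0.03396 mol/L x 0.04690 L = 0.001593 mol.
At equivalence n(H2SO4) = n(Ba(OH)2) = 0.001593 mol.
V(H2SO4) = 0.001593 / 0.03991 = 0.03991 L = 39.9 mL.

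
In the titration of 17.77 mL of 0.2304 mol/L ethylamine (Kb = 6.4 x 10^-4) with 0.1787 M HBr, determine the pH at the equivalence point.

n(C2H5NH2) = 0.2304 x 0.01777 = 0.004094 mol; V(HBr) at equivalence = 0.004094/0.1787 = 0.02291 L.
At equivalence the base is fully converted to C2H5NH3+; total volume = 0.04068 L, so [C2H5NH3+] = 0.004094/0.04068 = 0.1006 M.
Ka(C2H5NH3+) = Kw/Kb = 1.0e-14 / 6.4 x 10^-4 = 1.56e-11.
[H^+] = sqrt(Ka x [C2H5NH3+]) = sqrt(1.56e-11 x 0.1006) = 1.25e-6 M.
pH = -log(1.25e-6) = 5.90.

5.90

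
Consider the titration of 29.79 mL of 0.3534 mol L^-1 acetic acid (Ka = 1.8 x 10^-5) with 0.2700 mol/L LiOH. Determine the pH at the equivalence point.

8.96

n(CH3COOH) = 0.3534 x 0.02979 = 0.01053 mol; V(LiOH) at equivalence = 0.01053/0.2700 = 0.03899 L.
At equivalence all the acid is converted to CH3COO-; total volume = 0.02979 + 0.03899 = 0.06878 L, so [CH3COO-] = 0.01053/0.06878 = 0.1531 M.
Kb = Kw/Ka = 1.0e-14 / 1.8 x 10^-5 = 5.56e-10.
[OH^-] = sqrt(Kb x [CH3COO-]) = sqrt(5.56e-10 x 0.1531) = 9.22e-6 M.
pOH = 5.04, so pH = 14.00 - 5.04 = 8.96.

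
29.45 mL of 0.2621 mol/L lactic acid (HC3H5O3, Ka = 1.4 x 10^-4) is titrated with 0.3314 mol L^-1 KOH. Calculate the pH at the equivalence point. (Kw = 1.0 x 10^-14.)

8.51

n(HC3H5O3) = 0.2621 x 0.02945 = 0.007719 mol; V(KOH) at equivalence = 0.007719/0.3314 = 0.02329 L.
At equivalence all the acid is converted to C3H5O3-; total volume = 0.02945 + 0.02329 = 0.05274 L, so [C3H5O3-] = 0.007719/0.05274 = 0.1464 M.
Kb = Kw/Ka = 1.0e-14 / 1.4 x 10^-4 = 7.14e-11.
[OH^-] = sqrt(Kb x [C3H5O3-]) = sqrt(7.14e-11 x 0.1464) = 3.23e-6 M.
pOH = 5.49, so pH = 14.00 - 5.49 = 8.51.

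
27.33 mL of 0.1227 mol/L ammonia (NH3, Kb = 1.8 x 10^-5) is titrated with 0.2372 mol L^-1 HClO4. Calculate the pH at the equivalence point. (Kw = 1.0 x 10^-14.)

n(NH3) = 0.1227 x 0.02733 = 0.003353 mol; V(HClO4) at equivalence = 0.003353/0.2372 = 0.01414 L.
At equivalence the base is fully converted to NH4+; total volume = 0.04147 L, so [NH4+] = 0.003353/0.04147 = 0.08087 M.
Ka(NH4+) = Kw/Kb = 1.0e-14 / 1.8 x 10^-5 = 5.56e-10.
[H^+] = sqrt(Ka x [NH4+]) = sqrt(5.56e-10 x 0.08087) = 6.70e-6 M.
pH = -log(6.70e-6) = 5.17.

5.17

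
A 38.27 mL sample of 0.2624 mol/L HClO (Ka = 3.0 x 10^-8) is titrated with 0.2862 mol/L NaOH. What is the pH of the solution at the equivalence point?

10.33

n(HClO) = 0.2624 x 0.03827 = 0.01004 mol; V(NaOH) at equivalence = 0.01004/0.2862 = 0.03509 L.
At equivalence all the acid is converted to ClO-; total volume = 0.03827 + 0.03509 = 0.07336 L, so [ClO-] = 0.01004/0.07336 = 0.1369 M.
Kb = Kw/Ka = 1.0e-14 / 3.0 x 10^-8 = 3.33e-7.
[OH^-] = sqrt(Kb x [ClO-]) = sqrt(3.33e-7 x 0.1369) = 0.000214 M.
pOH = 3.67, so pH = 14.00 - 3.67 = 10.33.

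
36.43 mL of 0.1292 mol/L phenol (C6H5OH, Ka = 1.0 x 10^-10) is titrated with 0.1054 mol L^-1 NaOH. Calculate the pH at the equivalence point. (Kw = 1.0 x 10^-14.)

11.38

n(C6H5OH) = 0.1292 x 0.03643 = 0.004707 mol; V(NaOH) at equivalence = 0.004707/0.1054 = 0.04466 L.
At equivalence all the acid is converted to C6H5O-; total volume = 0.03643 + 0.04466 = 0.08109 L, so [C6H5O-] = 0.004707/0.08109 = 0.05805 M.
Kb = Kw/Ka = 1.0e-14 / 1.0 x 10^-10 = 0.000100.
[OH^-] = sqrt(Kb x [C6H5O-]) = sqrt(0.000100 x 0.05805) = 0.00241 M.
pOH = 2.62, so pH = 14.00 - 2.62 = 11.38.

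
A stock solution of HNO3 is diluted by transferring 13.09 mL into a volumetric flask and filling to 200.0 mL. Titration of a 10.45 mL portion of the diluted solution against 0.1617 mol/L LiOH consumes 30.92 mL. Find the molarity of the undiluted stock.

7.31 M

n(LiOH) = 0.1617 x 0.03092 = 0.005000 mol.
n(HNO3) in the aliquot = 0.005000 mol.
[diluted HNO3] = 0.005000 / 0.01045 = 0.4784 M.
Dilution factor = 200.0/13.09 = 15.28, so [stock] = 0.4784 x 15.28 = 7.31 M.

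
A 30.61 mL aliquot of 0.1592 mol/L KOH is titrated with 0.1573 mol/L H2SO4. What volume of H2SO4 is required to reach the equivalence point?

n(KOH) = 0.1592 mol/L x 0.03061 L = 0.004873 mol.
The neutralisation is 2 KOH : 1 H2SO4, so n(H2SO4) = 0.004873 x 1/2 = 0.002437 mol.
V(H2SO4) = 0.002437 / 0.1573 = 0.01549 L = 15.5 mL.

15.5 mL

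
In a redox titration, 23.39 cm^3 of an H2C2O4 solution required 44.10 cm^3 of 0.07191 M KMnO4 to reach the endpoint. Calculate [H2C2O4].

0.339 M

n(KMnO4) = 0.07191 x 0.04410 = 0.003171 mol.
From the balanced equation, 2 mol KMnO4 reacts with 5 mol H2C2O4, so n(H2C2O4) = 0.003171 x 5/2 = 0.007928 mol.
[H2C2O4] = 0.007928 / 0.02339 L = 0.339 M.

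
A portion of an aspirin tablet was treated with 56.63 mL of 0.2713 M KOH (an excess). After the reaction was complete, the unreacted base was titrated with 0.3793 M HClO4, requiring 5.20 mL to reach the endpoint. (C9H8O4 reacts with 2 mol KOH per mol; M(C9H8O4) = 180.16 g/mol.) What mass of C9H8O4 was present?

1.21 g

Total n(KOH) added = 0.2713 x 0.05663 = 0.01536 mol.
n(HClO4) used = 0.3793 x 0.005200 = 0.001972 mol, which equals the excess n(KOH).
So n(KOH) consumed by the sample = 0.01536 - 0.001972 = 0.01339 mol.
n(C9H8O4) = 0.01339 / 2 = 0.006696 mol.
mass = 0.006696 mol x 180.16 g/mol = 1.21 g.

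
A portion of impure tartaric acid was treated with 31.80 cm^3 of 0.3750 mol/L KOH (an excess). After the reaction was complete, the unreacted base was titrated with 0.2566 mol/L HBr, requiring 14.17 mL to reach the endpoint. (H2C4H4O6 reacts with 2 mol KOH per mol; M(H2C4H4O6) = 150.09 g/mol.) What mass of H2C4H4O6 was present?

0.622 g

Total n(KOH) added = 0.3750 x 0.03180 = 0.01193 mol.
n(HBr) used = 0.2566 x 0.01417 = 0.003636 mol, which equals the excess n(KOH).
So n(KOH) consumed by the sample = 0.01193 - 0.003636 = 0.008289 mol.
n(H2C4H4O6) = 0.008289 / 2 = 0.004144 mol.
mass = 0.004144 mol x 150.09 g/mol = 0.622 g.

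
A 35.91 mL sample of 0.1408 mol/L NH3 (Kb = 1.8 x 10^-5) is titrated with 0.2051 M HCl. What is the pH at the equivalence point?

5.17

n(NH3) = 0.1408 x 0.03591 = 0.005056 mol; V(HCl) at equivalence = 0.005056/0.2051 = 0.02465 L.
At equivalence the base is fully converted to NH4+; total volume = 0.06056 L, so [NH4+] = 0.005056/0.06056 = 0.08349 M.
Ka(NH4+) = Kw/Kb = 1.0e-14 / 1.8 x 10^-5 = 5.56e-10.
[H^+] = sqrt(Ka x [NH4+]) = sqrt(5.56e-10 x 0.08349) = 6.81e-6 M.
pH = -log(6.81e-6) = 5.17.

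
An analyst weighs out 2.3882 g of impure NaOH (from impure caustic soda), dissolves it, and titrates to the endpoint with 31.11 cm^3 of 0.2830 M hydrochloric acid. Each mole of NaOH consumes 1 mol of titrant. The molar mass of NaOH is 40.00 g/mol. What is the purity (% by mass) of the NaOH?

n(HCl) = 0.2830 x 0.03111 = 0.008804 mol.
n(NaOH) = 0.008804 / 1 = 0.008804 mol.
mass of NaOH = 0.008804 x 40.00 = 0.3522 g.
% purity = 0.3522 / 2.3882 x 100 = 14.7%.

14.7%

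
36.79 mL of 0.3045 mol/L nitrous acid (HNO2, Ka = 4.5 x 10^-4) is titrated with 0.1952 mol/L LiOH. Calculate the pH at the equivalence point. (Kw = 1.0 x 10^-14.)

8.21

n(HNO2) = 0.3045 x 0.03679 = 0.01120 mol; V(LiOH) at equivalence = 0.01120/0.1952 = 0.05739 L.
At equivalence all the acid is converted to NO2-; total volume = 0.03679 + 0.05739 = 0.09418 L, so [NO2-] = 0.01120/0.09418 = 0.1189 M.
Kb = Kw/Ka = 1.0e-14 / 4.5 x 10^-4 = 2.22e-11.
[OH^-] = sqrt(Kb x [NO2-]) = sqrt(2.22e-11 x 0.1189) = 1.63e-6 M.
pOH = 5.79, so pH = 14.00 - 5.79 = 8.21.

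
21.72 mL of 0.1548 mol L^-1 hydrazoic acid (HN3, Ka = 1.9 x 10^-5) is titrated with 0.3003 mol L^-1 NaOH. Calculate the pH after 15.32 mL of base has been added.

n(acid) = 0.1548 x 0.02172 = 0.003362 mol; n(NaOH) added = 0.3003 x 0.01532 = 0.004601 mol.
Base is in excess by 0.004601 - 0.003362 = 0.001238 mol in a total volume of 0.03704 L.
[OH^-] = 0.001238/0.03704 = 0.03343 M, so pOH = 1.48 and pH = 14.00 - 1.48 = 12.52.

12.52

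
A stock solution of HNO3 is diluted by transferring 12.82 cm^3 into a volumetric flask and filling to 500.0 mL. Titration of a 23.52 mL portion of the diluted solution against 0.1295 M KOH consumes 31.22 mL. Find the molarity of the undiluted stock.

6.70 M

n(KOH) = 0.1295 x 0.03122 = 0.004043 mol.
n(HNO3) in the aliquot = 0.004043 mol.
[diluted HNO3] = 0.004043 / 0.02352 = 0.1719 M.
Dilution factor = 500.0/12.82 = 39.00, so [stock] = 0.1719 x 39.00 = 6.70 M.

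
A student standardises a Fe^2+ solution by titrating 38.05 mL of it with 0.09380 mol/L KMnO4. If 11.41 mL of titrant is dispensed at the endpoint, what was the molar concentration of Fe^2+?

n(KMnO4) = 0.09380 x 0.01141 = 0.001070 mol.
From the balanced equation, 1 mol KMnO4 reacts with 5 mol Fe^2+, so n(Fe^2+) = 0.001070 x 5/1 = 0.005351 mol.
[Fe^2+] = 0.005351 / 0.03805 L = 0.141 M.

0.141 M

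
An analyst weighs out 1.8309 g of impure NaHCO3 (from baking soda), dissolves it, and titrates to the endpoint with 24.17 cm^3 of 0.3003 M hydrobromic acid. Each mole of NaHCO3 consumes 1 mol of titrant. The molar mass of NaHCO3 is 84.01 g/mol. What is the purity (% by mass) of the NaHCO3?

n(HBr) = 0.3003 x 0.02417 = 0.007258 mol.
n(NaHCO3) = 0.007258 / 1 = 0.007258 mol.
mass of NaHCO3 = 0.007258 x 84.01 = 0.6098 g.
% purity = 0.6098 / 1.8309 x 100 = 33.3%.

33.3%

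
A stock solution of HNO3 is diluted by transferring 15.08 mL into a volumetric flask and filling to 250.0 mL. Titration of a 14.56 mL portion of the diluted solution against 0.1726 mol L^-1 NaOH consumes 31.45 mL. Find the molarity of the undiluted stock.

6.18 M

n(NaOH) = 0.1726 x 0.03145 = 0.005428 mol.
n(HNO3) in the aliquot = 0.005428 mol.
[diluted HNO3] = 0.005428 / 0.01456 = 0.3728 M.
Dilution factor = 250.0/15.08 = 16.58, so [stock] = 0.3728 x 16.58 = 6.18 M.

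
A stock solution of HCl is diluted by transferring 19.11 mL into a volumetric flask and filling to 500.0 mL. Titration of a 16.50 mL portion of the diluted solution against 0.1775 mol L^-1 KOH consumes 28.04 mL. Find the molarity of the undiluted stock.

7.89 M

n(KOH) = 0.1775 x 0.02804 = 0.004977 mol.
n(HCl) in the aliquot = 0.004977 mol.
[diluted HCl] = 0.004977 / 0.01650 = 0.3016 M.
Dilution factor = 500.0/19.11 = 26.16, so [stock] = 0.3016 x 26.16 = 7.89 M.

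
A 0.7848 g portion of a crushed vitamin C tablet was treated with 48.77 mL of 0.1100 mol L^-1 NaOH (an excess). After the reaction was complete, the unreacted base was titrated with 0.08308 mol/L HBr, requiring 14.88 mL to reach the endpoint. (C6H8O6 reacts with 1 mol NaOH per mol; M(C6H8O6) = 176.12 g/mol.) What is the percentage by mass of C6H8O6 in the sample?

92.6%

Total n(NaOH) added = 0.1100 x 0.04877 = 0.005365 mol.
n(HBr) used = 0.08308 x 0.01488 = 0.001236 mol, which equals the excess n(NaOH).
So n(NaOH) consumed by the sample = 0.005365 - 0.001236 = 0.004128 mol.
n(C6H8O6) = 0.004128 / 1 = 0.004128 mol.
mass C6H8O6 = 0.004128 x 176.12 = 0.7271 g, so %C6H8O6 = 0.7271/0.7848 x 100 = 92.6%.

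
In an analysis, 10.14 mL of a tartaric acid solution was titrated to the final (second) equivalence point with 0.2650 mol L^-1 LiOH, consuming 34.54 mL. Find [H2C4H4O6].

n(LiOH) = 0.2650 x 0.03454 = 0.009153 mol.
At the final (second) equivalence point, 2 mol OH^- react per mol H2C4H4O6, so n(H2C4H4O6) = 0.009153 / 2 = 0.004577 mol.
[H2C4H4O6] = 0.004577 / 0.01014 L = 0.451 M.

0.451 M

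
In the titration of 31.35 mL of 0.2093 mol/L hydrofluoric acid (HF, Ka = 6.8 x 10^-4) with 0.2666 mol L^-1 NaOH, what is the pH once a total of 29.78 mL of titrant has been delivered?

12.35

n(acid) = 0.2093 x 0.03135 = 0.006562 mol; n(NaOH) added = 0.2666 x 0.02978 = 0.007939 mol.
Base is in excess by 0.007939 - 0.006562 = 0.001378 mol in a total volume of 0.06113 L.
[OH^-] = 0.001378/0.06113 = 0.02254 M, so pOH = 1.65 and pH = 14.00 - 1.65 = 12.35.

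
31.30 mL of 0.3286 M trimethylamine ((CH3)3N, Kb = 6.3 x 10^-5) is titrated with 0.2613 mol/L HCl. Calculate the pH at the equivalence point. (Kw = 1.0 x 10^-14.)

n((CH3)3N) = 0.3286 x 0.03130 = 0.01029 mol; V(HCl) at equivalence = 0.01029/0.2613 = 0.03936 L.
At equivalence the base is fully converted to (CH3)3NH+; total volume = 0.07066 L, so [(CH3)3NH+] = 0.01029/0.07066 = 0.1456 M.
Ka((CH3)3NH+) = Kw/Kb = 1.0e-14 / 6.3 x 10^-5 = 1.59e-10.
[H^+] = sqrt(Ka x [(CH3)3NH+]) = sqrt(1.59e-10 x 0.1456) = 4.81e-6 M.
pH = -log(4.81e-6) = 5.32.

5.32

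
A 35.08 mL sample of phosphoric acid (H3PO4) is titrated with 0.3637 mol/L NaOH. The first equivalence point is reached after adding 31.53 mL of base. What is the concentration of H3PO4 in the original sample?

n(NaOH) = 0.3637 x 0.03153 = 0.01147 mol.
At the first equivalence point, 1 mol OH^- react per mol H3PO4, so n(H3PO4) = 0.01147 / 1 = 0.01147 mol.
[H3PO4] = 0.01147 / 0.03508 L = 0.327 M.

0.327 M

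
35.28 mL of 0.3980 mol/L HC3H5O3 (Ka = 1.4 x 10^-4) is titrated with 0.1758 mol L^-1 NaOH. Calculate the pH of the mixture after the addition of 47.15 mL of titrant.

Initial n(HC3H5O3) = 0.3980 x 0.03528 = 0.01404 mol.
n(NaOH) added = 0.1758 x 0.04715 = 0.008289 mol, converting that many moles of HC3H5O3 to C3H5O3-.
Remaining n(HC3H5O3) = 0.005752 mol; n(C3H5O3-) = 0.008289 mol.
By Henderson-Hasselbalch, pH = pKa + log([A^-]/[HA]) = 3.85 + log(0.008289/0.005752) = 3.85 + (+0.16) = 4.01.

4.01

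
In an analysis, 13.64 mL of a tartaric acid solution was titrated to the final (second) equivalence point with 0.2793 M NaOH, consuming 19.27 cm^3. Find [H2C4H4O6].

0.197 M

n(NaOH) = 0.2793 x 0.01927 = 0.005382 mol.
At the final (second) equivalence point, 2 mol OH^- react per mol H2C4H4O6, so n(H2C4H4O6) = 0.005382 / 2 = 0.002691 mol.
[H2C4H4O6] = 0.002691 / 0.01364 L = 0.197 M.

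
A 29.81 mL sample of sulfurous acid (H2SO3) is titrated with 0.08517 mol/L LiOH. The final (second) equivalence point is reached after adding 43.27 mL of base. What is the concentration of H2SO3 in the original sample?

0.0618 M

n(LiOH) = 0.08517 x 0.04327 = 0.003685 mol.
At the final (second) equivalence point, 2 mol OH^- react per mol H2SO3, so n(H2SO3) = 0.003685 / 2 = 0.001843 mol.
[H2SO3] = 0.001843 / 0.02981 L = 0.0618 M.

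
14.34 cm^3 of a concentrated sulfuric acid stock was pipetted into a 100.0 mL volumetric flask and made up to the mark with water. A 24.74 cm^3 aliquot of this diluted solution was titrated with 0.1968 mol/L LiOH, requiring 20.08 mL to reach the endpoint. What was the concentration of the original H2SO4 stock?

0.557 M

n(LiOH) = 0.1968 x 0.02008 = 0.003952 mol.
n(H2SO4) in the aliquot = 0.003952 x 1/2 = 0.001976 mol.
[diluted H2SO4] = 0.001976 / 0.02474 = 0.07987 M.
Dilution factor = 100.0/14.34 = 6.974, so [stock] = 0.07987 x 6.974 = 0.557 M.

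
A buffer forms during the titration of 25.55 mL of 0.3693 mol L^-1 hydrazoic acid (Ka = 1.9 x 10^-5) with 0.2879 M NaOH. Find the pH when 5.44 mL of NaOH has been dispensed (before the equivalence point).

Initial n(HN3) = 0.3693 x 0.02555 = 0.009436 mol.
n(NaOH) added = 0.2879 x 0.005440 = 0.001566 mol, converting that many moles of HN3 to N3-.
Remaining n(HN3) = 0.007869 mol; n(N3-) = 0.001566 mol.
By Henderson-Hasselbalch, pH = pKa + log([A^-]/[HA]) = 4.72 + log(0.001566/0.007869) = 4.72 + (-0.70) = 4.02.

4.02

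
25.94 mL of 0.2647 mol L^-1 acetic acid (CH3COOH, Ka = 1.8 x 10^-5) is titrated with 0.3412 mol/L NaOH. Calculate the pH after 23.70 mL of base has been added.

n(acid) = 0.2647 x 0.02594 = 0.006866 mol; n(NaOH) added = 0.3412 x 0.02370 = 0.008086 mol.
Base is in excess by 0.008086 - 0.006866 = 0.001220 mol in a total volume of 0.04964 L.
[OH^-] = 0.001220/0.04964 = 0.02458 M, so pOH = 1.61 and pH = 14.00 - 1.61 = 12.39.

12.39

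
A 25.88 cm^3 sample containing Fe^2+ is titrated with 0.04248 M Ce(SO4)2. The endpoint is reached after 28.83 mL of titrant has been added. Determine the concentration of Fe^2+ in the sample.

n(Ce(SO4)2) = 0.04248 x 0.02883 = 0.001225 mol.
From the balanced equation, 1 mol Ce(SO4)2 reacts with 1 mol Fe^2+, so n(Fe^2+) = 0.001225 x 1/1 = 0.001225 mol.
[Fe^2+] = 0.001225 / 0.02588 L = 0.0473 M.

0.0473 M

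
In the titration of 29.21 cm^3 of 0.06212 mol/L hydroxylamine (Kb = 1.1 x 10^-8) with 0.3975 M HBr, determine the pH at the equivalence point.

3.66

n(NH2OH) = 0.06212 x 0.02921 = 0.001815 mol; V(HBr) at equivalence = 0.001815/0.3975 = 0.004565 L.
At equivalence the base is fully converted to NH3OH+; total volume = 0.03377 L, so [NH3OH+] = 0.001815/0.03377 = 0.05372 M.
Ka(NH3OH+) = Kw/Kb = 1.0e-14 / 1.1 x 10^-8 = 9.09e-7.
[H^+] = sqrt(Ka x [NH3OH+]) = sqrt(9.09e-7 x 0.05372) = 0.000221 M.
pH = -log(0.000221) = 3.66.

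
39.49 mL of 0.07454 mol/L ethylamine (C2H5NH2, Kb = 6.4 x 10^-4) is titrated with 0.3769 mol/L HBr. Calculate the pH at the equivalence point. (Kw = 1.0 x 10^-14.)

n(C2H5NH2) = 0.07454 x 0.03949 = 0.002944 mol; V(HBr) at equivalence = 0.002944/0.3769 = 0.007810 L.
At equivalence the base is fully converted to C2H5NH3+; total volume = 0.04730 L, so [C2H5NH3+] = 0.002944/0.04730 = 0.06223 M.
Ka(C2H5NH3+) = Kw/Kb = 1.0e-14 / 6.4 x 10^-4 = 1.56e-11.
[H^+] = sqrt(Ka x [C2H5NH3+]) = sqrt(1.56e-11 x 0.06223) = 9.86e-7 M.
pH = -log(9.86e-7) = 6.01.

6.01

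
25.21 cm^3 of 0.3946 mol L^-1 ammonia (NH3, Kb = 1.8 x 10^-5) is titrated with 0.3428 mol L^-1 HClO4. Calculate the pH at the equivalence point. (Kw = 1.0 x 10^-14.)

5.00

n(NH3) = 0.3946 x 0.02521 = 0.009948 mol; V(HClO4) at equivalence = 0.009948/0.3428 = 0.02902 L.
At equivalence the base is fully converted to NH4+; total volume = 0.05423 L, so [NH4+] = 0.009948/0.05423 = 0.1834 M.
Ka(NH4+) = Kw/Kb = 1.0e-14 / 1.8 x 10^-5 = 5.56e-10.
[H^+] = sqrt(Ka x [NH4+]) = sqrt(5.56e-10 x 0.1834) = 1.01e-5 M.
pH = -log(1.01e-5) = 5.00.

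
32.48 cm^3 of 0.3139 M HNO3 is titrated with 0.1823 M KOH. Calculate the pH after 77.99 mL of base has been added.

n(acid) = 0.3139 x 0.03248 = 0.01020 mol; n(KOH) added = 0.1823 x 0.07799 = 0.01422 mol.
Base is in excess by 0.01422 - 0.01020 = 0.004022 mol in a total volume of 0.1105 L.
[OH^-] = 0.004022/0.1105 = 0.03641 M, so pOH = 1.44 and pH = 14.00 - 1.44 = 12.56.

12.56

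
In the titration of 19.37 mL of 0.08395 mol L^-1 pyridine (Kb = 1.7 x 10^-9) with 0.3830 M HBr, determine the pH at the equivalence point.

3.20

n(C5H5N) = 0.08395 x 0.01937 = 0.001626 mol; V(HBr) at equivalence = 0.001626/0.3830 = 0.004246 L.
At equivalence the base is fully converted to C5H5NH+; total volume = 0.02362 L, so [C5H5NH+] = 0.001626/0.02362 = 0.06886 M.
Ka(C5H5NH+) = Kw/Kb = 1.0e-14 / 1.7 x 10^-9 = 5.88e-6.
[H^+] = sqrt(Ka x [C5H5NH+]) = sqrt(5.88e-6 x 0.06886) = 0.000636 M.
pH = -log(0.000636) = 3.20.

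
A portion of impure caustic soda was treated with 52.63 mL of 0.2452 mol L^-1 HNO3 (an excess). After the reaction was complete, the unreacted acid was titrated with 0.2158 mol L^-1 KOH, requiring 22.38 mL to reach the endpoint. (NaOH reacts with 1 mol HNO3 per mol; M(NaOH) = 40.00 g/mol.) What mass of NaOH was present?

Total n(HNO3) added = 0.2452 x 0.05263 = 0.01290 mol.
n(KOH) used = 0.2158 x 0.02238 = 0.004830 mol, which equals the excess n(HNO3).
So n(HNO3) consumed by the sample = 0.01290 - 0.004830 = 0.008075 mol.
n(NaOH) = 0.008075 / 1 = 0.008075 mol.
mass = 0.008075 mol x 40.00 g/mol = 0.323 g.

0.323 g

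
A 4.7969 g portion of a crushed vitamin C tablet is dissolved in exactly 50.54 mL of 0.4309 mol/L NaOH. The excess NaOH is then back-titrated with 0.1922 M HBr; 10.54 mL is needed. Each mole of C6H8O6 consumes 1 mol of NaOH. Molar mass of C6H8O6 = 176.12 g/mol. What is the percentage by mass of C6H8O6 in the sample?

Total n(NaOH) added = 0.4309 x 0.05054 = 0.02178 mol.
n(HBr) used = 0.1922 x 0.01054 = 0.002026 mol, which equals the excess n(NaOH).
So n(NaOH) consumed by the sample = 0.02178 - 0.002026 = 0.01975 mol.
n(C6H8O6) = 0.01975 / 1 = 0.01975 mol.
mass C6H8O6 = 0.01975 x 176.12 = 3.479 g, so %C6H8O6 = 3.479/4.7969 x 100 = 72.5%.

72.5%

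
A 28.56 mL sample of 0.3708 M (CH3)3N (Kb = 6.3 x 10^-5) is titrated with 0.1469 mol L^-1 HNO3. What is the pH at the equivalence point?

n((CH3)3N) = 0.3708 x 0.02856 = 0.01059 mol; V(HNO3) at equivalence = 0.01059/0.1469 = 0.07209 L.
At equivalence the base is fully converted to (CH3)3NH+; total volume = 0.1007 L, so [(CH3)3NH+] = 0.01059/0.1007 = 0.1052 M.
Ka((CH3)3NH+) = Kw/Kb = 1.0e-14 / 6.3 x 10^-5 = 1.59e-10.
[H^+] = sqrt(Ka x [(CH3)3NH+]) = sqrt(1.59e-10 x 0.1052) = 4.09e-6 M.
pH = -log(4.09e-6) = 5.39.

5.39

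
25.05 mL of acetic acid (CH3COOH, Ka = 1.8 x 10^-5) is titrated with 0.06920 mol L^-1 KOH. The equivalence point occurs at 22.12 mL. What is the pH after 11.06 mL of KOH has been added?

4.74

11.06 mL is exactly half the equivalence volume (22.12/2), i.e. the half-equivalence point.
There, n(HA) = n(A^-), so pH = pKa = -log(1.8 x 10^-5) = 4.74.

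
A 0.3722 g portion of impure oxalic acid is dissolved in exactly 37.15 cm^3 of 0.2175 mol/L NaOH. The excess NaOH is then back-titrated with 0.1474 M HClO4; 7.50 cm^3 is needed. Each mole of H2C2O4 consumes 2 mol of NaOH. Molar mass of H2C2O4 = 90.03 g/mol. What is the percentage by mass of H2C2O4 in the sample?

84.4%

Total n(NaOH) added = 0.2175 x 0.03715 = 0.008080 mol.
n(HClO4) used = 0.1474 x 0.007500 = 0.001105 mol, which equals the excess n(NaOH).
So n(NaOH) consumed by the sample = 0.008080 - 0.001105 = 0.006975 mol.
n(H2C2O4) = 0.006975 / 2 = 0.003487 mol.
mass H2C2O4 = 0.003487 x 90.03 = 0.3140 g, so %H2C2O4 = 0.3140/0.3722 x 100 = 84.4%.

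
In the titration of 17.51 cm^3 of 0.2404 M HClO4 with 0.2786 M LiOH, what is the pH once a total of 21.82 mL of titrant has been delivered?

12.68

n(acid) = 0.2404 x 0.01751 = 0.004209 mol; n(LiOH) added = 0.2786 x 0.02182 = 0.006079 mol.
Base is in excess by 0.006079 - 0.004209 = 0.001870 mol in a total volume of 0.03933 L.
[OH^-] = 0.001870/0.03933 = 0.04754 M, so pOH = 1.32 and pH = 14.00 - 1.32 = 12.68.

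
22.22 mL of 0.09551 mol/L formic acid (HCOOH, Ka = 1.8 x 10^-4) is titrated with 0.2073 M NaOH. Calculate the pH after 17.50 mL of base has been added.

n(acid) = 0.09551 x 0.02222 = 0.002122 mol; n(NaOH) added = 0.2073 x 0.01750 = 0.003628 mol.
Base is in excess by 0.003628 - 0.002122 = 0.001506 mol in a total volume of 0.03972 L.
[OH^-] = 0.001506/0.03972 = 0.03790 M, so pOH = 1.42 and pH = 14.00 - 1.42 = 12.58.

12.58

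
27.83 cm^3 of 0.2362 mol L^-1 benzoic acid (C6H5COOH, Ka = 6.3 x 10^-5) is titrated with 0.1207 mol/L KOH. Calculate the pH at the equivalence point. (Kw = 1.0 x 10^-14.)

8.55

n(C6H5COOH) = 0.2362 x 0.02783 = 0.006573 mol; V(KOH) at equivalence = 0.006573/0.1207 = 0.05446 L.
At equivalence all the acid is converted to C6H5COO-; total volume = 0.02783 + 0.05446 = 0.08229 L, so [C6H5COO-] = 0.006573/0.08229 = 0.07988 M.
Kb = Kw/Ka = 1.0e-14 / 6.3 x 10^-5 = 1.59e-10.
[OH^-] = sqrt(Kb x [C6H5COO-]) = sqrt(1.59e-10 x 0.07988) = 3.56e-6 M.
pOH = 5.45, so pH = 14.00 - 5.45 = 8.55.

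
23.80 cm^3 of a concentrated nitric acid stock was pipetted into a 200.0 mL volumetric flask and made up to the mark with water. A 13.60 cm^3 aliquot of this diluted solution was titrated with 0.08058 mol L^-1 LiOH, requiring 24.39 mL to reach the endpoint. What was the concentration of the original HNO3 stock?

1.21 M

n(LiOH) = 0.08058 x 0.02439 = 0.001965 mol.
n(HNO3) in the aliquot = 0.001965 mol.
[diluted HNO3] = 0.001965 / 0.01360 = 0.1445 M.
Dilution factor = 200.0/23.80 = 8.403, so [stock] = 0.1445 x 8.403 = 1.21 M.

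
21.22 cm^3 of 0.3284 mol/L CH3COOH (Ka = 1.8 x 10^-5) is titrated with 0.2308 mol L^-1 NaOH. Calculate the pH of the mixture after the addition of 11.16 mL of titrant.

Initial n(CH3COOH) = 0.3284 x 0.02122 = 0.006969 mol.
n(NaOH) added = 0.2308 x 0.01116 = 0.002576 mol, converting that many moles of CH3COOH to CH3COO-.
Remaining n(CH3COOH) = 0.004393 mol; n(CH3COO-) = 0.002576 mol.
By Henderson-Hasselbalch, pH = pKa + log([A^-]/[HA]) = 4.74 + log(0.002576/0.004393) = 4.74 + (-0.23) = 4.51.

4.51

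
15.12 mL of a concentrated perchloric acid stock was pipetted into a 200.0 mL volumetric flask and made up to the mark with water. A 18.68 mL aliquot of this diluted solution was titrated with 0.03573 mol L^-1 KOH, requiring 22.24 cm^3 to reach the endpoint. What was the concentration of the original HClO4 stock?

0.563 M

n(KOH) = 0.03573 x 0.02224 = 0.0007946 mol.
n(HClO4) in the aliquot = 0.0007946 mol.
[diluted HClO4] = 0.0007946 / 0.01868 = 0.04254 M.
Dilution factor = 200.0/15.12 = 13.23, so [stock] = 0.04254 x 13.23 = 0.563 M.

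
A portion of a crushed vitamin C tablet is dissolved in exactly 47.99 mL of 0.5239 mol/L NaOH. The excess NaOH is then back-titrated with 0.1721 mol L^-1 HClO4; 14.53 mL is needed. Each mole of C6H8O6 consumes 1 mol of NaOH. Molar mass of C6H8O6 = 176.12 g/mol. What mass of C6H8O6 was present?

Total n(NaOH) added = 0.5239 x 0.04799 = 0.02514 mol.
n(HClO4) used = 0.1721 x 0.01453 = 0.002501 mol, which equals the excess n(NaOH).
So n(NaOH) consumed by the sample = 0.02514 - 0.002501 = 0.02264 mol.
n(C6H8O6) = 0.02264 / 1 = 0.02264 mol.
mass = 0.02264 mol x 176.12 g/mol = 3.99 g.

3.99 g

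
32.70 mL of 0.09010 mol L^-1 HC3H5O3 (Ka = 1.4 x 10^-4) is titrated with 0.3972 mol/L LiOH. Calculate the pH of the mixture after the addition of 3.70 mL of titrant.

Initial n(HC3H5O3) = 0.09010 x 0.03270 = 0.002946 mol.
n(LiOH) added = 0.3972 x 0.003700 = 0.001470 mol, converting that many moles of HC3H5O3 to C3H5O3-.
Remaining n(HC3H5O3) = 0.001477 mol; n(C3H5O3-) = 0.001470 mol.
By Henderson-Hasselbalch, pH = pKa + log([A^-]/[HA]) = 3.85 + log(0.001470/0.001477) = 3.85 + (-0.00) = 3.85.

3.85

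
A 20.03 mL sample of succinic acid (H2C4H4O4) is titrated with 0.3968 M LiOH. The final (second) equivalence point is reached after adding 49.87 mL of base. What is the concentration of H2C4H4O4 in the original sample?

0.494 M

n(LiOH) = 0.3968 x 0.04987 = 0.01979 mol.
At the final (second) equivalence point, 2 mol OH^- react per mol H2C4H4O4, so n(H2C4H4O4) = 0.01979 / 2 = 0.009894 mol.
[H2C4H4O4] = 0.009894 / 0.02003 L = 0.494 M.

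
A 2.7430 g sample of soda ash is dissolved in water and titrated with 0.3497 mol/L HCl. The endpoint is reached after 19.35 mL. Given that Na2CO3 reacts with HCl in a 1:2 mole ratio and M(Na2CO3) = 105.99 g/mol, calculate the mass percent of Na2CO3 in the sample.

13.1%

n(HCl) = 0.3497 x 0.01935 = 0.006767 mol.
n(Na2CO3) = 0.006767 / 2 = 0.003383 mol.
mass of Na2CO3 = 0.003383 x 105.99 = 0.3586 g.
% purity = 0.3586 / 2.7430 x 100 = 13.1%.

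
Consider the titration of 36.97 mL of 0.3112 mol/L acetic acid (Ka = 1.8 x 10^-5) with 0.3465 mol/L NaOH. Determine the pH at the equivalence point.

n(CH3COOH) = 0.3112 x 0.03697 = 0.01151 mol; V(NaOH) at equivalence = 0.01151/0.3465 = 0.03320 L.
At equivalence all the acid is converted to CH3COO-; total volume = 0.03697 + 0.03320 = 0.07017 L, so [CH3COO-] = 0.01151/0.07017 = 0.1640 M.
Kb = Kw/Ka = 1.0e-14 / 1.8 x 10^-5 = 5.56e-10.
[OH^-] = sqrt(Kb x [CH3COO-]) = sqrt(5.56e-10 x 0.1640) = 9.54e-6 M.
pOH = 5.02, so pH = 14.00 - 5.02 = 8.98.

8.98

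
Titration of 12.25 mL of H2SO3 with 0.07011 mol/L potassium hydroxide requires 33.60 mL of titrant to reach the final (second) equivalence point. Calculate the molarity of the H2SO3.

n(KOH) = 0.07011 x 0.03360 = 0.002356 mol.
At the final (second) equivalence point, 2 mol OH^- react per mol H2SO3, so n(H2SO3) = 0.002356 / 2 = 0.001178 mol.
[H2SO3] = 0.001178 / 0.01225 L = 0.0962 M.

0.0962 M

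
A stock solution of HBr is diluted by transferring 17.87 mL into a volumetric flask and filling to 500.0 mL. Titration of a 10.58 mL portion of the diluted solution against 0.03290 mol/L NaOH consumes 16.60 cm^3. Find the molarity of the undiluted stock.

1.44 M

n(NaOH) = 0.03290 x 0.01660 = 0.0005461 mol.
n(HBr) in the aliquot = 0.0005461 mol.
[diluted HBr] = 0.0005461 / 0.01058 = 0.05162 M.
Dilution factor = 500.0/17.87 = 27.98, so [stock] = 0.05162 x 27.98 = 1.44 M.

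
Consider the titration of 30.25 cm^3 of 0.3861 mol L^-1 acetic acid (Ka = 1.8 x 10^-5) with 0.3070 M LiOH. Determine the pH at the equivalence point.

n(CH3COOH) = 0.3861 x 0.03025 = 0.01168 mol; V(LiOH) at equivalence = 0.01168/0.3070 = 0.03804 L.
At equivalence all the acid is converted to CH3COO-; total volume = 0.03025 + 0.03804 = 0.06829 L, so [CH3COO-] = 0.01168/0.06829 = 0.1710 M.
Kb = Kw/Ka = 1.0e-14 / 1.8 x 10^-5 = 5.56e-10.
[OH^-] = sqrt(Kb x [CH3COO-]) = sqrt(5.56e-10 x 0.1710) = 9.75e-6 M.
pOH = 5.01, so pH = 14.00 - 5.01 = 8.99.

8.99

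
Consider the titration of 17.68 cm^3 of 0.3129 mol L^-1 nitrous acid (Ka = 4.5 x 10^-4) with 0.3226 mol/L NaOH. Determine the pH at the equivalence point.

8.27

n(HNO2) = 0.3129 x 0.01768 = 0.005532 mol; V(NaOH) at equivalence = 0.005532/0.3226 = 0.01715 L.
At equivalence all the acid is converted to NO2-; total volume = 0.01768 + 0.01715 = 0.03483 L, so [NO2-] = 0.005532/0.03483 = 0.1588 M.
Kb = Kw/Ka = 1.0e-14 / 4.5 x 10^-4 = 2.22e-11.
[OH^-] = sqrt(Kb x [NO2-]) = sqrt(2.22e-11 x 0.1588) = 1.88e-6 M.
pOH = 5.73, so pH = 14.00 - 5.73 = 8.27.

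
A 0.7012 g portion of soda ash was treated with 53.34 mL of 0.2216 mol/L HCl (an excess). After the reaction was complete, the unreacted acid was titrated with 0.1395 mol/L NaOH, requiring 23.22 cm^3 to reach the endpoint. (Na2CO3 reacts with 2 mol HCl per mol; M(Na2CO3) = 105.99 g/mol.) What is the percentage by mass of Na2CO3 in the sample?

Total n(HCl) added = 0.2216 x 0.05334 = 0.01182 mol.
n(NaOH) used = 0.1395 x 0.02322 = 0.003239 mol, which equals the excess n(HCl).
So n(HCl) consumed by the sample = 0.01182 - 0.003239 = 0.008581 mol.
n(Na2CO3) = 0.008581 / 2 = 0.004290 mol.
mass Na2CO3 = 0.004290 x 105.99 = 0.4547 g, so %Na2CO3 = 0.4547/0.7012 x 100 = 64.9%.

64.9%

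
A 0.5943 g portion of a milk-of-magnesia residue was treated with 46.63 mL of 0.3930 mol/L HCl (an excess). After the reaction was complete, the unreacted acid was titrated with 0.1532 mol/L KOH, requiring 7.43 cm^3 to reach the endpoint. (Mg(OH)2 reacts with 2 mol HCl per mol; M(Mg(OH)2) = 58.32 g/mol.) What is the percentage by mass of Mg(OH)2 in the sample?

84.3%

Total n(HCl) added = 0.3930 x 0.04663 = 0.01833 mol.
n(KOH) used = 0.1532 x 0.007430 = 0.001138 mol, which equals the excess n(HCl).
So n(HCl) consumed by the sample = 0.01833 - 0.001138 = 0.01719 mol.
n(Mg(OH)2) = 0.01719 / 2 = 0.008594 mol.
mass Mg(OH)2 = 0.008594 x 58.32 = 0.5012 g, so %Mg(OH)2 = 0.5012/0.5943 x 100 = 84.3%.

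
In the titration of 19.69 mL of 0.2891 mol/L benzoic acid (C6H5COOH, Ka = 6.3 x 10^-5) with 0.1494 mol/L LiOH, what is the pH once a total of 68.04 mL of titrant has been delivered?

12.71

n(acid) = 0.2891 x 0.01969 = 0.005692 mol; n(LiOH) added = 0.1494 x 0.06804 = 0.01017 mol.
Base is in excess by 0.01017 - 0.005692 = 0.004473 mol in a total volume of 0.08773 L.
[OH^-] = 0.004473/0.08773 = 0.05098 M, so pOH = 1.29 and pH = 14.00 - 1.29 = 12.71.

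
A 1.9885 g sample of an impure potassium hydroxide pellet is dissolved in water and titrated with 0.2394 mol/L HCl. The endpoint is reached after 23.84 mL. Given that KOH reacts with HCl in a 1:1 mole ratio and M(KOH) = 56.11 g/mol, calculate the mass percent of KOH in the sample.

n(HCl) = 0.2394 x 0.02384 = 0.005707 mol.
n(KOH) = 0.005707 / 1 = 0.005707 mol.
mass of KOH = 0.005707 x 56.11 = 0.3202 g.
% purity = 0.3202 / 1.9885 x 100 = 16.1%.

16.1%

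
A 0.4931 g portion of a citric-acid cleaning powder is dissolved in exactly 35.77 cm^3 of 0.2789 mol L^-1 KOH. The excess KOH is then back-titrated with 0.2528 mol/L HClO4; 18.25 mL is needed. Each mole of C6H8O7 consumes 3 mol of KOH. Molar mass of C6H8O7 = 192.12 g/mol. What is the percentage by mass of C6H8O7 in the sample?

Total n(KOH) added = 0.2789 x 0.03577 = 0.009976 mol.
n(HClO4) used = 0.2528 x 0.01825 = 0.004614 mol, which equals the excess n(KOH).
So n(KOH) consumed by the sample = 0.009976 - 0.004614 = 0.005363 mol.
n(C6H8O7) = 0.005363 / 3 = 0.001788 mol.
mass C6H8O7 = 0.001788 x 192.12 = 0.3434 g, so %C6H8O7 = 0.3434/0.4931 x 100 = 69.6%.

69.6%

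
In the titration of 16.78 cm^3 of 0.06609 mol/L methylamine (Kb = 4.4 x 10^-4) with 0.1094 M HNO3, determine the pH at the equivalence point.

n(CH3NH2) = 0.06609 x 0.01678 = 0.001109 mol; V(HNO3) at equivalence = 0.001109/0.1094 = 0.01014 L.
At equivalence the base is fully converted to CH3NH3+; total volume = 0.02692 L, so [CH3NH3+] = 0.001109/0.02692 = 0.04120 M.
Ka(CH3NH3+) = Kw/Kb = 1.0e-14 / 4.4 x 10^-4 = 2.27e-11.
[H^+] = sqrt(Ka x [CH3NH3+]) = sqrt(2.27e-11 x 0.04120) = 9.68e-7 M.
pH = -log(9.68e-7) = 6.01.

6.01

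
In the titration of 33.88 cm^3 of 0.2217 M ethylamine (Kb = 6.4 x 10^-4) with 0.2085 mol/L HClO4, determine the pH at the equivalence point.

5.89

n(C2H5NH2) = 0.2217 x 0.03388 = 0.007511 mol; V(HClO4) at equivalence = 0.007511/0.2085 = 0.03602 L.
At equivalence the base is fully converted to C2H5NH3+; total volume = 0.06990 L, so [C2H5NH3+] = 0.007511/0.06990 = 0.1074 M.
Ka(C2H5NH3+) = Kw/Kb = 1.0e-14 / 6.4 x 10^-4 = 1.56e-11.
[H^+] = sqrt(Ka x [C2H5NH3+]) = sqrt(1.56e-11 x 0.1074) = 1.30e-6 M.
pH = -log(1.30e-6) = 5.89.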